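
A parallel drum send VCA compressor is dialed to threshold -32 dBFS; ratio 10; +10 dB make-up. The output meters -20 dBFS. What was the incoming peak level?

Remove make-up: -20 − 10 = -30 dBFS.
Post-compression overshoot = -30 − (-32) = 2 dB.
Input overshoot = R × output overshoot = 20 dB → input = -32 + 20 = -12 dBFS.

-12 dBFS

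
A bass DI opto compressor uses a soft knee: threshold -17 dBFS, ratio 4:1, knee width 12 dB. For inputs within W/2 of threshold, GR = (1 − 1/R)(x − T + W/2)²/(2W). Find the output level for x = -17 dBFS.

-18.125 dBFS

x − T + W/2 = -17 − (-17) + 6 = 6.
GR = (1 − 1/4) × 6² / 24 = 0.75 × 36 / 24 = 1.125 dB.
Output = -17 − 1.125 = -18.125 dBFS.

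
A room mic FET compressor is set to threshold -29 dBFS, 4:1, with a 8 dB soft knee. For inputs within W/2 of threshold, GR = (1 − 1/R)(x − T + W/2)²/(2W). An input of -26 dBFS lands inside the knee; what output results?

x − T + W/2 = -26 − (-29) + 4 = 7.
GR = (1 − 1/4) × 7² / 16 = 0.75 × 49 / 16 = 2.296875 dB.
Output = -26 − 2.296875 = -28.296875 dBFS.

-28.296875 dBFS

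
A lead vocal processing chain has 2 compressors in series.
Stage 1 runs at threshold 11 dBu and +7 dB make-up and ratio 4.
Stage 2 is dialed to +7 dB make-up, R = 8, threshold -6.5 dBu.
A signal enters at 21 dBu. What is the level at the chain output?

Stage 1: 21 dBu is 10 dB over 11 dBu; at 4:1 that becomes 2.5 dB over, giving 13.5 dBu; +7 dB make-up → 20.5 dBu.
Stage 2: overshoot 27 dB → 27/8 = 3.375 dB → -3.125 dBu; +7 dB make-up → 3.875 dBu.

3.875 dBu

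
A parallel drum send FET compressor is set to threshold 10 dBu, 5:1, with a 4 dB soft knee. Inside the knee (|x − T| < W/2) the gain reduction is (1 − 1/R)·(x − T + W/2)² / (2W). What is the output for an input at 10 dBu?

x − T + W/2 = 10 − 10 + 2 = 2.
GR = (1 − 1/5) × 2² / 8 = 0.8 × 4 / 8 = 0.4 dB.
Output = 10 − 0.4 = 9.6 dBu.

9.6 dBu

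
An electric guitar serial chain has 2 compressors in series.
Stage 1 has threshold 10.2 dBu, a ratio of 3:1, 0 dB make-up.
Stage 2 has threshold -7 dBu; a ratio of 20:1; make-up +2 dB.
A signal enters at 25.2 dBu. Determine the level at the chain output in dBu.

-3.89 dBu

Stage 1: 25.2 dBu is 15 dB over 10.2 dBu; at 3:1 that becomes 5 dB over, giving 15.2 dBu.
Stage 2: overshoot 22.2 dB → 22.2/20 = 1.11 dB → -5.89 dBu; +2 dB make-up → -3.89 dBu.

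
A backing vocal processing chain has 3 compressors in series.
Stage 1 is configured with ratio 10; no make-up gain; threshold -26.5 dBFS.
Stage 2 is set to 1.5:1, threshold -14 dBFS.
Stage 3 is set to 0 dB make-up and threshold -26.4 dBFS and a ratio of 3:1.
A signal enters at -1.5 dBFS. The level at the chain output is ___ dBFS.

Stage 1: -1.5 dBFS is 25 dB over -26.5 dBFS; at 10:1 that becomes 2.5 dB over, giving -24 dBFS.
Stage 2: -24 dBFS ≤ -14 dBFS, so stage 2 doesn't engage; output -24 dBFS.
Stage 3: -24 dBFS is 2.4 dB over -26.4 dBFS; at 3:1 that becomes 0.8 dB over, giving -25.6 dBFS.

-25.6 dBFS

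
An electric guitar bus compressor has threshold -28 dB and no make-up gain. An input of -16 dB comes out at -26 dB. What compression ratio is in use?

Input overshoot = -16 − (-28) = 12 dB; output overshoot = -26 − (-28) = 2 dB.
Ratio = 12 / 2 = 6.

6:1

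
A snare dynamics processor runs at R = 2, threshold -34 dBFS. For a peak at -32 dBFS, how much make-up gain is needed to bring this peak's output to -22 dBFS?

11 dB

The peak compresses to -34 + 2/2 = -33 dBFS.
To reach -22 dBFS requires -22 − (-33) = 11 dB of make-up.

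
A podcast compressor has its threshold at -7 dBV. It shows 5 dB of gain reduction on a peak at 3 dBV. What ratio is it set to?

Input overshoot = 3 − (-7) = 10 dB.
Output overshoot = 10 − 5 = 5 dB.
Ratio = input overshoot / output overshoot = 10 / 5 = 2.

2:1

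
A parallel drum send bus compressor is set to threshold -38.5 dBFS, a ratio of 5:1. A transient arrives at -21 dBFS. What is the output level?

-35 dBFS

Overshoot: -21 − (-38.5) = 17.5 dB.
The 17.5 dB excess becomes 3.5 dB after 5:1 reduction.
That puts the output at -35 dBFS.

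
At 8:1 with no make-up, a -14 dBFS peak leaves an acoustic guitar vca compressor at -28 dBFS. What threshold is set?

-30 dBFS

Input is 16 dB above T (since output overshoot × R = input overshoot: (-28 − T)·8 = -14 − T gives T = -30 dBFS).
Check: -30 + (-14 − (-30))/8 = -30 + 2 = -28 dBFS. ✓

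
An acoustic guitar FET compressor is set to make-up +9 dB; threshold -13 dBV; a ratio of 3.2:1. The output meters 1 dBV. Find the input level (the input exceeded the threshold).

3 dBV

Remove make-up: 1 − 9 = -8 dBV.
That's 5 dB above the -13 dBV threshold.
Input overshoot = R × output overshoot = 16 dB → input = -13 + 16 = 3 dBV.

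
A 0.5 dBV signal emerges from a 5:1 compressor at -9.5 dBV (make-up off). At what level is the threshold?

Input is 12.5 dB above T (since output overshoot × R = input overshoot: (-9.5 − T)·5 = 0.5 − T gives T = -12 dBV).
Check: -12 + (0.5 − (-12))/5 = -12 + 2.5 = -9.5 dBV. ✓

-12 dBV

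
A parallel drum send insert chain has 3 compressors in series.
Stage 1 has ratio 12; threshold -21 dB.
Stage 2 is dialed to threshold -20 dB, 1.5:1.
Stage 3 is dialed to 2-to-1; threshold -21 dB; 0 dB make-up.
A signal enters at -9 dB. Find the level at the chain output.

Stage 1: 12 dB above -21 dB, reduced 12:1 to 1 dB above → -20 dB.
Stage 2: -20 dB ≤ -20 dB, so stage 2 doesn't engage; output -20 dB.
Stage 3: overshoot 1 dB → 1/2 = 0.5 dB → -20.5 dB.

-20.5 dB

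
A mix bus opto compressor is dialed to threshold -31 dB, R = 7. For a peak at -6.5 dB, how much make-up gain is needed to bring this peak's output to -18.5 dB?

Without make-up, output = threshold + overshoot/7 = -31 + 3.5 = -27.5 dB.
Gap to target: 9 dB.

9 dB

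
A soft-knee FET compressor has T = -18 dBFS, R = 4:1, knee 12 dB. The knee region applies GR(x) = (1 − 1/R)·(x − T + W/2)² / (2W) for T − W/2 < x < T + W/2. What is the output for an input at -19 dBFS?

x − T + W/2 = -19 − (-18) + 6 = 5.
GR = (1 − 1/4) × 5² / 24 = 0.75 × 25 / 24 = 0.78125 dB.
Output = -19 − 0.78125 = -19.78125 dBFS.

-19.78125 dBFS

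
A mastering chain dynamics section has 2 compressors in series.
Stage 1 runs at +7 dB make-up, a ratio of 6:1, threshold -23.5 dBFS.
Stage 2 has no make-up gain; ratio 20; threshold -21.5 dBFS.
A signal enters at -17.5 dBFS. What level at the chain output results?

-21.2 dBFS

Stage 1: 6 dB above -23.5 dBFS, reduced 6:1 to 1 dB above → -22.5 dBFS; +7 dB make-up → -15.5 dBFS.
Stage 2: overshoot 6 dB → 6/20 = 0.3 dB → -21.2 dBFS.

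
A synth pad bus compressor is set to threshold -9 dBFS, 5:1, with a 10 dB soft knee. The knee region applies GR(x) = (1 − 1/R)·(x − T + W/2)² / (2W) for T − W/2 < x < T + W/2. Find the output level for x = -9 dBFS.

-10 dBFS

x − T + W/2 = -9 − (-9) + 5 = 5.
GR = (1 − 1/5) × 5² / 20 = 0.8 × 25 / 20 = 1 dB.
Output = -9 − 1 = -10 dBFS.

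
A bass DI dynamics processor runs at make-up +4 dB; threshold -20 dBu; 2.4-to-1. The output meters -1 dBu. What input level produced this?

16 dBu

Before make-up, the level was -1 − 4 = -5 dBu.
The compressed level sits -5 − (-20) = 15 dB over threshold.
Undo the ratio: input overshoot = 15 × 2.4 = 36 dB, giving input = 16 dBu.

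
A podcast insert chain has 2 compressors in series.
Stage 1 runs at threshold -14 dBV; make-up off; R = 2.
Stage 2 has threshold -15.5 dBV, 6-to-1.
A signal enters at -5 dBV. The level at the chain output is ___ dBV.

Stage 1: overshoot 9 dB → 9/2 = 4.5 dB → -9.5 dBV.
Stage 2: -9.5 dBV is 6 dB over -15.5 dBV; at 6:1 that becomes 1 dB over, giving -14.5 dBV.

-14.5 dBV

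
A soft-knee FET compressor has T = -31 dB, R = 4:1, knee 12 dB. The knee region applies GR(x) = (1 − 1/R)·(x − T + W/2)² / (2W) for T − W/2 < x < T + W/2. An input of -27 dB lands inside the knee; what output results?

x − T + W/2 = -27 − (-31) + 6 = 10.
GR = (1 − 1/4) × 10² / 24 = 0.75 × 100 / 24 = 3.125 dB.
Output = -27 − 3.125 = -30.125 dB.

-30.125 dB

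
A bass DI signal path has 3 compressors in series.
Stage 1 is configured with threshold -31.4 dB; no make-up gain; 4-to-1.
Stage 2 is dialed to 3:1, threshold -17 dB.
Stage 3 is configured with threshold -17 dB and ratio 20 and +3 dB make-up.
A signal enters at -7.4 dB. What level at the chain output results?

-22.4 dB

Stage 1: -7.4 dB is 24 dB over -31.4 dB; at 4:1 that becomes 6 dB over, giving -25.4 dB.
Stage 2: -25.4 dB ≤ -17 dB, so stage 2 doesn't engage; output -25.4 dB.
Stage 3: -25.4 dB ≤ -17 dB, so stage 3 doesn't engage; make-up brings it to -22.4 dB.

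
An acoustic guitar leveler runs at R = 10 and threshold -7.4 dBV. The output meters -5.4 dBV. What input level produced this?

The compressed level sits -5.4 − (-7.4) = 2 dB over threshold.
Undo the ratio: input overshoot = 2 × 10 = 20 dB, giving input = 12.6 dBV.

12.6 dBV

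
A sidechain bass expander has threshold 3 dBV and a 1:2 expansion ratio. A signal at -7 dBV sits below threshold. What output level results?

-17 dBV

The input is 10 dB below the 3 dBV threshold.
A 1:2 expander multiplies undershoot by 2: 10 × 2 = 20 dB below threshold.
Output = 3 − 20 = -17 dBV.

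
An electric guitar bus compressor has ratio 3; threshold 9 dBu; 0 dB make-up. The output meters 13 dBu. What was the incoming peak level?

The compressed level sits 13 − 9 = 4 dB over threshold.
Undo the ratio: input overshoot = 4 × 3 = 12 dB, giving input = 21 dBu.

21 dBu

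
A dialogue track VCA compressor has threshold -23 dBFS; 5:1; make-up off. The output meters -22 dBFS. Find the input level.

-18 dBFS

Post-compression overshoot = -22 − (-23) = 1 dB.
Undo the ratio: input overshoot = 1 × 5 = 5 dB, giving input = -18 dBFS.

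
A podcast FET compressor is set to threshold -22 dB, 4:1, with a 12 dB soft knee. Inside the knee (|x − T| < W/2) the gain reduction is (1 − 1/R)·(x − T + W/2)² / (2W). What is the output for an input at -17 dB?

x − T + W/2 = -17 − (-22) + 6 = 11.
GR = (1 − 1/4) × 11² / 24 = 0.75 × 121 / 24 = 3.78125 dB.
Output = -17 − 3.78125 = -20.78125 dB.

-20.78125 dB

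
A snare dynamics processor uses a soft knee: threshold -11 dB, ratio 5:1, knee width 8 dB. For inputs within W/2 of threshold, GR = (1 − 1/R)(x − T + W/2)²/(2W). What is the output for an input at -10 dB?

-11.25 dB

x − T + W/2 = -10 − (-11) + 4 = 5.
GR = (1 − 1/5) × 5² / 16 = 0.8 × 25 / 16 = 1.25 dB.
Output = -10 − 1.25 = -11.25 dB.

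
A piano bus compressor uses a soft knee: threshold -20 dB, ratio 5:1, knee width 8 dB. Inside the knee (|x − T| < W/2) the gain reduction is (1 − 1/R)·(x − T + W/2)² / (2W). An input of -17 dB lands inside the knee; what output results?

-19.45 dB

x − T + W/2 = -17 − (-20) + 4 = 7.
GR = (1 − 1/5) × 7² / 16 = 0.8 × 49 / 16 = 2.45 dB.
Output = -17 − 2.45 = -19.45 dB.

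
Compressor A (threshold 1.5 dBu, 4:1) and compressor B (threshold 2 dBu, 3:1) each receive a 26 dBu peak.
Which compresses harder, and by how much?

A, by 2.375 dB

A: 24.5 dB over, compressed to 6.125 dB over, so 18.375 dB of GR.
B: 24 dB over, compressed to 8 dB over, so 16 dB of GR.
A applies 2.375 dB more gain reduction.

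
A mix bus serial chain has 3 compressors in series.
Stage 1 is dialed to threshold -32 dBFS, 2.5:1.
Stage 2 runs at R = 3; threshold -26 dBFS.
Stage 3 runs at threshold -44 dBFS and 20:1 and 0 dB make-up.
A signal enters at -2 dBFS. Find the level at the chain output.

-43 dBFS

Stage 1: 30 dB above -32 dBFS, reduced 2.5:1 to 12 dB above → -20 dBFS.
Stage 2: -20 dBFS is 6 dB over -26 dBFS; at 3:1 that becomes 2 dB over, giving -24 dBFS.
Stage 3: overshoot 20 dB → 20/20 = 1 dB → -43 dBFS.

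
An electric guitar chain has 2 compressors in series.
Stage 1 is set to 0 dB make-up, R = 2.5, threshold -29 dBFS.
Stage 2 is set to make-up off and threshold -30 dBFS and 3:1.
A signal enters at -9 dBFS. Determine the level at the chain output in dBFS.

-27 dBFS

Stage 1: overshoot 20 dB → 20/2.5 = 8 dB → -21 dBFS.
Stage 2: -21 dBFS is 9 dB over -30 dBFS; at 3:1 that becomes 3 dB over, giving -27 dBFS.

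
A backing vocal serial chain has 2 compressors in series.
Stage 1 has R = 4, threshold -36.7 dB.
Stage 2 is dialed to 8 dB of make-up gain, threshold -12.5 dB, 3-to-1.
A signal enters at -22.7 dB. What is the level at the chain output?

Stage 1: -22.7 dB is 14 dB over -36.7 dB; at 4:1 that becomes 3.5 dB over, giving -33.2 dB.
Stage 2: below threshold (-33.2 ≤ -12.5); passes unchanged; make-up brings it to -25.2 dB.

-25.2 dB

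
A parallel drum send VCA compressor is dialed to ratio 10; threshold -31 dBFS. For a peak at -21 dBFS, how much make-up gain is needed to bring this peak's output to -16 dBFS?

The peak compresses to -31 + 10/10 = -30 dBFS.
To reach -16 dBFS requires -16 − (-30) = 14 dB of make-up.

14 dB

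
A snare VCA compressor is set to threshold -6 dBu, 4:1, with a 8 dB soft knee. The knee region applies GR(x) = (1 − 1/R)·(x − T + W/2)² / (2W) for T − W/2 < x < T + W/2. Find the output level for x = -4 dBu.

-5.6875 dBu

x − T + W/2 = -4 − (-6) + 4 = 6.
GR = (1 − 1/4) × 6² / 16 = 0.75 × 36 / 16 = 1.6875 dB.
Output = -4 − 1.6875 = -5.6875 dBu.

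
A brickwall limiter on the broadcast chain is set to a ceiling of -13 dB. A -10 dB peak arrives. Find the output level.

-13 dB

At ∞:1, everything above -13 dB is held at the ceiling.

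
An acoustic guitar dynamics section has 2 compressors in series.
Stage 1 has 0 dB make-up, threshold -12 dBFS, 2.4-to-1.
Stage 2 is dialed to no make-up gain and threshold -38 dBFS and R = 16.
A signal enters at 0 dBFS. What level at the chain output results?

Stage 1: overshoot 12 dB → 12/2.4 = 5 dB → -7 dBFS.
Stage 2: 31 dB above -38 dBFS, reduced 16:1 to 1.9375 dB above → -36.0625 dBFS.

-36.0625 dBFS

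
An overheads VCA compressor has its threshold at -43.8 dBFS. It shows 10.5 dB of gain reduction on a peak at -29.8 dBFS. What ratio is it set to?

4:1

Input overshoot = -29.8 − (-43.8) = 14 dB.
Output overshoot = 14 − 10.5 = 3.5 dB.
Ratio = input overshoot / output overshoot = 14 / 3.5 = 4.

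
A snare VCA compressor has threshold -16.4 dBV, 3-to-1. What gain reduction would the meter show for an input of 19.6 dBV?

Overshoot = 19.6 − (-16.4) = 36 dB.
After 3:1 compression the overshoot becomes 36/3 = 12 dB.
GR = overshoot in − overshoot out = 36 − 12 = 24 dB.

24 dB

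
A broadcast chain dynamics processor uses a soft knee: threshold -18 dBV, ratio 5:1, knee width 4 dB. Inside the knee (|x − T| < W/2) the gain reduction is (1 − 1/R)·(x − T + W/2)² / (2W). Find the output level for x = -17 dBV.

-17.9 dBV

x − T + W/2 = -17 − (-18) + 2 = 3.
GR = (1 − 1/5) × 3² / 8 = 0.8 × 9 / 8 = 0.9 dB.
Output = -17 − 0.9 = -17.9 dBV.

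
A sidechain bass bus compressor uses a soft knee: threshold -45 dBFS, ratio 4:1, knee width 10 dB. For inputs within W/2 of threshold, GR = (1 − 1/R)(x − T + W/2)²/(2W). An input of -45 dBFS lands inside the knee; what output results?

-45.9375 dBFS

x − T + W/2 = -45 − (-45) + 5 = 5.
GR = (1 − 1/4) × 5² / 20 = 0.75 × 25 / 20 = 0.9375 dB.
Output = -45 − 0.9375 = -45.9375 dBFS.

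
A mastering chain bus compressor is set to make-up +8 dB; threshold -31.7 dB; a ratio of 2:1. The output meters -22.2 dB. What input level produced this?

-28.7 dB

Before make-up, the level was -22.2 − 8 = -30.2 dB.
That's 1.5 dB above the -31.7 dB threshold.
Input overshoot = R × output overshoot = 3 dB → input = -31.7 + 3 = -28.7 dB.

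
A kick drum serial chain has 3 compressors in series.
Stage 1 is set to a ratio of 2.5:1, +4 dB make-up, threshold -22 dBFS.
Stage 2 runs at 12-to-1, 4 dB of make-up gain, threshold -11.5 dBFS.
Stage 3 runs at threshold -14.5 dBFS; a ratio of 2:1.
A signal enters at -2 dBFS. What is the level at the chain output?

-10.9375 dBFS

Stage 1: 20 dB above -22 dBFS, reduced 2.5:1 to 8 dB above → -14 dBFS; +4 dB make-up → -10 dBFS.
Stage 2: -10 dBFS is 1.5 dB over -11.5 dBFS; at 12:1 that becomes 0.125 dB over, giving -11.375 dBFS; +4 dB make-up → -7.375 dBFS.
Stage 3: -7.375 dBFS is 7.125 dB over -14.5 dBFS; at 2:1 that becomes 3.5625 dB over, giving -10.9375 dBFS.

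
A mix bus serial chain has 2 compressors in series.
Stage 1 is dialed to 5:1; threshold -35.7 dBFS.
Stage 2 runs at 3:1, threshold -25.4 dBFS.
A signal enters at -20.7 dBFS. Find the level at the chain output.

-32.7 dBFS

Stage 1: 15 dB above -35.7 dBFS, reduced 5:1 to 3 dB above → -32.7 dBFS.
Stage 2: below threshold (-32.7 ≤ -25.4); passes unchanged; output -32.7 dBFS.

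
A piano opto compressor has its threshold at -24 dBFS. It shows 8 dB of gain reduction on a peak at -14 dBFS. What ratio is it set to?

Input overshoot = -14 − (-24) = 10 dB.
Output overshoot = 10 − 8 = 2 dB.
Ratio = input overshoot / output overshoot = 10 / 2 = 5.

5:1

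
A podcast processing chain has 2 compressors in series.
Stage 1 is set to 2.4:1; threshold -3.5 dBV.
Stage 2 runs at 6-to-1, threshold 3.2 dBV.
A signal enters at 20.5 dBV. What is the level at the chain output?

3.75 dBV

Stage 1: 24 dB above -3.5 dBV, reduced 2.4:1 to 10 dB above → 6.5 dBV.
Stage 2: overshoot 3.3 dB → 3.3/6 = 0.55 dB → 3.75 dBV.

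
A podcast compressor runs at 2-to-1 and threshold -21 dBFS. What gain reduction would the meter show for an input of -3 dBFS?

Overshoot = -3 − (-21) = 18 dB.
At 2:1, output sits 18/2 = 9 dB above threshold.
Gain reduction = 18 − 9 = 9 dB.

9 dB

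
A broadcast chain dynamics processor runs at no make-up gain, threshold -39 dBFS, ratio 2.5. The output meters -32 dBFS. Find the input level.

-21.5 dBFS

That's 7 dB above the -39 dBFS threshold.
Input overshoot = R × output overshoot = 17.5 dB → input = -39 + 17.5 = -21.5 dBFS.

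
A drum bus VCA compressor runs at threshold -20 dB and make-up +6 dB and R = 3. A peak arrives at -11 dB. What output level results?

-11 dB

-11 dB sits 9 dB over threshold.
The 9 dB excess becomes 3 dB after 3:1 reduction.
So the level is -20 + 3 = -17 dB; make-up adds 6 dB, giving -11 dB.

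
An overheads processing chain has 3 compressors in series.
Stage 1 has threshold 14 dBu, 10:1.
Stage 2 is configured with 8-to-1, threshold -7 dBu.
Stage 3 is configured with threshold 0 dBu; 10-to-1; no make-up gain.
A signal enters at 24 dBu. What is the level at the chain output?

Stage 1: overshoot 10 dB → 10/10 = 1 dB → 15 dBu.
Stage 2: 22 dB above -7 dBu, reduced 8:1 to 2.75 dB above → -4.25 dBu.
Stage 3: -4.25 dBu ≤ 0 dBu, so stage 3 doesn't engage; output -4.25 dBu.

-4.25 dBu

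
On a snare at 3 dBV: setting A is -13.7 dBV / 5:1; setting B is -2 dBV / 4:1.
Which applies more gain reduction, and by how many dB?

A: GR = 16.7 − 16.7/5 = 13.36 dB.
B: GR = 5 − 5/4 = 3.75 dB.
Difference: 9.61 dB in favour of A.

A, by 9.61 dB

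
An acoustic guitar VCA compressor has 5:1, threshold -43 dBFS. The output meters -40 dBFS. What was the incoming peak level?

The compressed level sits -40 − (-43) = 3 dB over threshold.
Input overshoot = R × output overshoot = 15 dB → input = -43 + 15 = -28 dBFS.

-28 dBFS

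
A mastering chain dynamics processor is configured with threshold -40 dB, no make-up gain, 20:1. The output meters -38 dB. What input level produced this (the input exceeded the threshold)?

0 dB

Post-compression overshoot = -38 − (-40) = 2 dB.
Before 20:1 compression the overshoot was 2 × 20 = 40 dB, so input = -40 + 40 = 0 dB.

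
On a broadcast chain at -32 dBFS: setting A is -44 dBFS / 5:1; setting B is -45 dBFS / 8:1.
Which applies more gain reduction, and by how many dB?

A: overshoot 12 dB → output overshoot 2.4 dB → GR 9.6 dB.
B: overshoot 13 dB → output overshoot 1.625 dB → GR 11.375 dB.
B applies 1.775 dB more gain reduction.

B, by 1.775 dB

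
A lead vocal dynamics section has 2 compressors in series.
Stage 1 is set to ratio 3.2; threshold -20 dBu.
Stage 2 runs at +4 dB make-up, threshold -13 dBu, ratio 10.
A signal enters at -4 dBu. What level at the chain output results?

Stage 1: 16 dB above -20 dBu, reduced 3.2:1 to 5 dB above → -15 dBu.
Stage 2: below threshold (-15 ≤ -13); passes unchanged; make-up brings it to -11 dBu.

-11 dBu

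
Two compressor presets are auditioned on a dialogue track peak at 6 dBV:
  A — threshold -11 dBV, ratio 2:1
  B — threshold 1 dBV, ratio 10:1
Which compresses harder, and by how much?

A, by 4 dB

A: 17 dB over, compressed to 8.5 dB over, so 8.5 dB of GR.
B: 5 dB over, compressed to 0.5 dB over, so 4.5 dB of GR.
A reduces 4 dB more.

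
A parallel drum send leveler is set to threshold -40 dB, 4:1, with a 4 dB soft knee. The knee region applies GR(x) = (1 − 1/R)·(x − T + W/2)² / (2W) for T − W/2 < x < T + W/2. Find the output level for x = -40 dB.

-40.375 dB

x − T + W/2 = -40 − (-40) + 2 = 2.
GR = (1 − 1/4) × 2² / 8 = 0.75 × 4 / 8 = 0.375 dB.
Output = -40 − 0.375 = -40.375 dB.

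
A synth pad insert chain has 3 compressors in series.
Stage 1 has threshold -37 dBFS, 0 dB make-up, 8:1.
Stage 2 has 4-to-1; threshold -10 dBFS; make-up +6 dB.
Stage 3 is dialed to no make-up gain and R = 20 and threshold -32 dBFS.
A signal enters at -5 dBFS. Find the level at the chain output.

Stage 1: -5 dBFS is 32 dB over -37 dBFS; at 8:1 that becomes 4 dB over, giving -33 dBFS.
Stage 2: -33 dBFS ≤ -10 dBFS, so stage 2 doesn't engage; make-up brings it to -27 dBFS.
Stage 3: -27 dBFS is 5 dB over -32 dBFS; at 20:1 that becomes 0.25 dB over, giving -31.75 dBFS.

-31.75 dBFS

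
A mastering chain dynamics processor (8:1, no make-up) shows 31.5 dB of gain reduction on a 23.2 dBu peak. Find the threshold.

-12.8 dBu

Gain reduction = 23.2 − (-8.3) = 31.5 dB; output overshoot = GR / (R − 1) = 31.5 / 7 = 4.5 dB.
Threshold = output − output overshoot = -8.3 − 4.5 = -12.8 dBu.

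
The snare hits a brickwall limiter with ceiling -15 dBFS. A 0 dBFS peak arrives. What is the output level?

-15 dBFS

The limiter clamps the peak to its -15 dBFS ceiling.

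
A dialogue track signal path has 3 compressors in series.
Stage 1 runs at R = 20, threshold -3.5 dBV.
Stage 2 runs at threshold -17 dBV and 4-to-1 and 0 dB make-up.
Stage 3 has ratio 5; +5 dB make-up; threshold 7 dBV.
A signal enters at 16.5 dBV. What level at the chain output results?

-8.375 dBV

Stage 1: overshoot 20 dB → 20/20 = 1 dB → -2.5 dBV.
Stage 2: overshoot 14.5 dB → 14.5/4 = 3.625 dB → -13.375 dBV.
Stage 3: below threshold (-13.375 ≤ 7); passes unchanged; make-up brings it to -8.375 dBV.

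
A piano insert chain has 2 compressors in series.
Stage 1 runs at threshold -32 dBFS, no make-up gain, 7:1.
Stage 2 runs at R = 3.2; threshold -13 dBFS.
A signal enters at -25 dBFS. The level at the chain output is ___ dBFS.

Stage 1: overshoot 7 dB → 7/7 = 1 dB → -31 dBFS.
Stage 2: below threshold (-31 ≤ -13); passes unchanged; output -31 dBFS.

-31 dBFS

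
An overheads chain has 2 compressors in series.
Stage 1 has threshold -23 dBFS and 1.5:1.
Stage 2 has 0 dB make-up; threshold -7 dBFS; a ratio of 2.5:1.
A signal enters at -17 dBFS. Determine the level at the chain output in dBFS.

Stage 1: 6 dB above -23 dBFS, reduced 1.5:1 to 4 dB above → -19 dBFS.
Stage 2: below threshold (-19 ≤ -7); passes unchanged; output -19 dBFS.

-19 dBFS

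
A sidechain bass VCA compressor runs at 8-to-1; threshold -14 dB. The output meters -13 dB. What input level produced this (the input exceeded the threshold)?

-6 dB

That's 1 dB above the -14 dB threshold.
Before 8:1 compression the overshoot was 1 × 8 = 8 dB, so input = -14 + 8 = -6 dB.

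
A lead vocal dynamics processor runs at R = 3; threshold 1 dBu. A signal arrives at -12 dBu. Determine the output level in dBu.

-12 dBu

-12 dBu is 13 dB below the 1 dBu threshold, so no gain reduction is applied.
Output = input = -12 dBu.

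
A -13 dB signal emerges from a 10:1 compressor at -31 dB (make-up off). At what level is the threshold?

-33 dB

Let T be the threshold. Output overshoot = (input overshoot)/R, so -31 − T = (-13 − T)/10.
10·(-31 − T) = -13 − T → 9·T = -310 − (-13) = -297.
T = -297/9 = -33 dB.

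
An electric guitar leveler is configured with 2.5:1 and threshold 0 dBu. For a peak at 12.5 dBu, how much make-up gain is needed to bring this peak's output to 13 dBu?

Overshoot 12.5 dB → 12.5/2.5 = 5 dB after compression, so the compressed level is 0 + 5 = 5 dBu.
Make-up = target − compressed = 13 − 5 = 8 dB.

8 dB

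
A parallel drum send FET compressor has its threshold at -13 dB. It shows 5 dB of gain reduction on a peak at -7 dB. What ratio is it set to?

6:1

Input overshoot = -7 − (-13) = 6 dB.
Output overshoot = 6 − 5 = 1 dB.
Ratio = input overshoot / output overshoot = 6 / 1 = 6.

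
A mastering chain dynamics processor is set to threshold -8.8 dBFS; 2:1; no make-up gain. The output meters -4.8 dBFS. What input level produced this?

The compressed level sits -4.8 − (-8.8) = 4 dB over threshold.
Before 2:1 compression the overshoot was 4 × 2 = 8 dB, so input = -8.8 + 8 = -0.8 dBFS.

-0.8 dBFS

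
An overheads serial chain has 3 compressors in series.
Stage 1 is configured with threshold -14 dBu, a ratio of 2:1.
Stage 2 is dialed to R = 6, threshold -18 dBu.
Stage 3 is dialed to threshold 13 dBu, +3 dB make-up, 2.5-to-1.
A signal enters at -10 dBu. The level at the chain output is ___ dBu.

-14 dBu

Stage 1: overshoot 4 dB → 4/2 = 2 dB → -12 dBu.
Stage 2: 6 dB above -18 dBu, reduced 6:1 to 1 dB above → -17 dBu.
Stage 3: below threshold (-17 ≤ 13); passes unchanged; make-up brings it to -14 dBu.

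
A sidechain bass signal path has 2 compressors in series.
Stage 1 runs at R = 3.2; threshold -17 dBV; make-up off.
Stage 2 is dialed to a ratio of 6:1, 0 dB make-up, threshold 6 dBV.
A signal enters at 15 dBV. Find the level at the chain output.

Stage 1: 32 dB above -17 dBV, reduced 3.2:1 to 10 dB above → -7 dBV.
Stage 2: -7 dBV ≤ 6 dBV, so stage 2 doesn't engage; output -7 dBV.

-7 dBV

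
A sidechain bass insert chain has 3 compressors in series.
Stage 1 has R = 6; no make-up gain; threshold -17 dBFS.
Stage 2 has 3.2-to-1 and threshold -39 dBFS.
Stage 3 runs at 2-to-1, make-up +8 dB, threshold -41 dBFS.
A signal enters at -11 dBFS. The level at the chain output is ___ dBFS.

-28.40625 dBFS

Stage 1: overshoot 6 dB → 6/6 = 1 dB → -16 dBFS.
Stage 2: overshoot 23 dB → 23/3.2 = 7.1875 dB → -31.8125 dBFS.
Stage 3: 9.1875 dB above -41 dBFS, reduced 2:1 to 4.59375 dB above → -36.40625 dBFS; +8 dB make-up → -28.40625 dBFS.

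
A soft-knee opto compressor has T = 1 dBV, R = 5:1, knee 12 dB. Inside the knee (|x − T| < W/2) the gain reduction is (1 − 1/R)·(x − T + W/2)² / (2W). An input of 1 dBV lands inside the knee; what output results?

x − T + W/2 = 1 − 1 + 6 = 6.
GR = (1 − 1/5) × 6² / 24 = 0.8 × 36 / 24 = 1.2 dB.
Output = 1 − 1.2 = -0.2 dBV.

-0.2 dBV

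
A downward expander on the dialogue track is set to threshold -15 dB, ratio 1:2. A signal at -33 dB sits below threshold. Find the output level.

The input is 18 dB below the -15 dB threshold.
A 1:2 expander multiplies undershoot by 2: 18 × 2 = 36 dB below threshold.
Output = -15 − 36 = -51 dB.

-51 dB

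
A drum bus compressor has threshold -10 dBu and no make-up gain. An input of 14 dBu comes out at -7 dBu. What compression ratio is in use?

Input overshoot = 14 − (-10) = 24 dB; output overshoot = -7 − (-10) = 3 dB.
Ratio = 24 / 3 = 8.

8:1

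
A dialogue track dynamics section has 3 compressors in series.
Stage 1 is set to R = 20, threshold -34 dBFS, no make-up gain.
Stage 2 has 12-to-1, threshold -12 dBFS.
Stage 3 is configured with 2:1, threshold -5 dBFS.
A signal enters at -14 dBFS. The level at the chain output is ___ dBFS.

Stage 1: overshoot 20 dB → 20/20 = 1 dB → -33 dBFS.
Stage 2: -33 dBFS is at or below the -12 dBFS threshold — no compression; output -33 dBFS.
Stage 3: -33 dBFS ≤ -5 dBFS, so stage 3 doesn't engage; output -33 dBFS.

-33 dBFS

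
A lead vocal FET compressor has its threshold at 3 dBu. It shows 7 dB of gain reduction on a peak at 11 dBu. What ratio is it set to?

8:1

Input overshoot = 11 − 3 = 8 dB.
Output overshoot = 8 − 7 = 1 dB.
Ratio = input overshoot / output overshoot = 8 / 1 = 8.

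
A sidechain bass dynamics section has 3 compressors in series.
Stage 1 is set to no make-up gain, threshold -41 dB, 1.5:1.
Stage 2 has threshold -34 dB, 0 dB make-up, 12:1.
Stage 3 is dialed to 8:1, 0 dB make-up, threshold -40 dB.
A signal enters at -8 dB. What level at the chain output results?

Stage 1: 33 dB above -41 dB, reduced 1.5:1 to 22 dB above → -19 dB.
Stage 2: overshoot 15 dB → 15/12 = 1.25 dB → -32.75 dB.
Stage 3: 7.25 dB above -40 dB, reduced 8:1 to 0.90625 dB above → -39.09375 dB.

-39.09375 dB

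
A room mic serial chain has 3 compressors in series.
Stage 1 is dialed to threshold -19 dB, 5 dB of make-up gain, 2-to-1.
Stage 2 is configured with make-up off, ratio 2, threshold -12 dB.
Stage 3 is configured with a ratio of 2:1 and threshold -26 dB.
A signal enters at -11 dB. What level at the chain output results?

-18.5 dB

Stage 1: 8 dB above -19 dB, reduced 2:1 to 4 dB above → -15 dB; +5 dB make-up → -10 dB.
Stage 2: 2 dB above -12 dB, reduced 2:1 to 1 dB above → -11 dB.
Stage 3: -11 dB is 15 dB over -26 dB; at 2:1 that becomes 7.5 dB over, giving -18.5 dB.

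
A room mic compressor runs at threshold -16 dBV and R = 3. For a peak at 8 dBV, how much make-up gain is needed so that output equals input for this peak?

The peak compresses to -16 + 24/3 = -8 dBV.
To reach 8 dBV requires 8 − (-8) = 16 dB of make-up.

16 dB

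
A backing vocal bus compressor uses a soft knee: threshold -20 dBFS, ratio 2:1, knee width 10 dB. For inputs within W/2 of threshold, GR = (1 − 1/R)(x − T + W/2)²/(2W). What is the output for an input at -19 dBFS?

-19.9 dBFS

x − T + W/2 = -19 − (-20) + 5 = 6.
GR = (1 − 1/2) × 6² / 20 = 0.5 × 36 / 20 = 0.9 dB.
Output = -19 − 0.9 = -19.9 dBFS.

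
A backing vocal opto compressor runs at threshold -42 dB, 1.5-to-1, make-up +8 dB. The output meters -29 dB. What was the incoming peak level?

-34.5 dB

Before make-up, the level was -29 − 8 = -37 dB.
Post-compression overshoot = -37 − (-42) = 5 dB.
Before 1.5:1 compression the overshoot was 5 × 1.5 = 7.5 dB, so input = -42 + 7.5 = -34.5 dB.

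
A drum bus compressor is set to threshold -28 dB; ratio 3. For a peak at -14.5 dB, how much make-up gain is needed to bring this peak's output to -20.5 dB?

3 dB

Overshoot 13.5 dB → 13.5/3 = 4.5 dB after compression, so the compressed level is -28 + 4.5 = -23.5 dB.
Make-up = target − compressed = -20.5 − (-23.5) = 3 dB.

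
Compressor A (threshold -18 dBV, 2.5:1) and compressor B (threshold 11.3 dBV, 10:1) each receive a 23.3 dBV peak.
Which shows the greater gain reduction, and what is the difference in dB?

A, by 13.98 dB

A: overshoot 41.3 dB → output overshoot 16.52 dB → GR 24.78 dB.
B: overshoot 12 dB → output overshoot 1.2 dB → GR 10.8 dB.
A applies 13.98 dB more gain reduction.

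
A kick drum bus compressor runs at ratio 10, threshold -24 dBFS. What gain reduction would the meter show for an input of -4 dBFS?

Overshoot = -4 − (-24) = 20 dB.
At 10:1, output sits 20/10 = 2 dB above threshold.
So the signal is attenuated by 20 − 2 = 18 dB.

18 dB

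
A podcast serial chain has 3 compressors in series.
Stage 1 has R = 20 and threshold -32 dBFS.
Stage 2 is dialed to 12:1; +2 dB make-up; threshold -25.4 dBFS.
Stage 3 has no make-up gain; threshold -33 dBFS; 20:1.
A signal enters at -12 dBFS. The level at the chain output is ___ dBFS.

-32.8 dBFS

Stage 1: -12 dBFS is 20 dB over -32 dBFS; at 20:1 that becomes 1 dB over, giving -31 dBFS.
Stage 2: below threshold (-31 ≤ -25.4); passes unchanged; make-up brings it to -29 dBFS.
Stage 3: 4 dB above -33 dBFS, reduced 20:1 to 0.2 dB above → -32.8 dBFS.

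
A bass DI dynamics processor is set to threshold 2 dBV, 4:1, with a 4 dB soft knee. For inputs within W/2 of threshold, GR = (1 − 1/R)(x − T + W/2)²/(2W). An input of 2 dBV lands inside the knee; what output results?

1.625 dBV

x − T + W/2 = 2 − 2 + 2 = 2.
GR = (1 − 1/4) × 2² / 8 = 0.75 × 4 / 8 = 0.375 dB.
Output = 2 − 0.375 = 1.625 dBV.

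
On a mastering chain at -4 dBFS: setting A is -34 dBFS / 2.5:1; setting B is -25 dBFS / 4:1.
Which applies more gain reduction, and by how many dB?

A, by 2.25 dB

A: overshoot 30 dB → output overshoot 12 dB → GR 18 dB.
B: overshoot 21 dB → output overshoot 5.25 dB → GR 15.75 dB.
A applies 2.25 dB more gain reduction.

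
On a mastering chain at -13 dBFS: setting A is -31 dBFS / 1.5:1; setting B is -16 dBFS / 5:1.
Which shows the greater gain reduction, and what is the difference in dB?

A, by 3.6 dB

A: GR = 18 − 18/1.5 = 6 dB.
B: GR = 3 − 3/5 = 2.4 dB.
A reduces 3.6 dB more.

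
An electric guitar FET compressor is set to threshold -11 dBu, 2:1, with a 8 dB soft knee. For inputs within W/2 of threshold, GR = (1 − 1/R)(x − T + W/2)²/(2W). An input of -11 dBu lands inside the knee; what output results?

-11.5 dBu

x − T + W/2 = -11 − (-11) + 4 = 4.
GR = (1 − 1/2) × 4² / 16 = 0.5 × 16 / 16 = 0.5 dB.
Output = -11 − 0.5 = -11.5 dBu.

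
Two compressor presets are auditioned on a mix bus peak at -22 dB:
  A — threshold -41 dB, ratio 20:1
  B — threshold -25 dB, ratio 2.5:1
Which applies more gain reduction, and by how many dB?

A, by 16.25 dB

A: 19 dB over, compressed to 0.95 dB over, so 18.05 dB of GR.
B: 3 dB over, compressed to 1.2 dB over, so 1.8 dB of GR.
A applies 16.25 dB more gain reduction.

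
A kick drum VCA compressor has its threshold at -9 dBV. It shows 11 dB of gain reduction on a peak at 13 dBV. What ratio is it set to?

Input overshoot = 13 − (-9) = 22 dB.
Output overshoot = 22 − 11 = 11 dB.
Ratio = input overshoot / output overshoot = 22 / 11 = 2.

2:1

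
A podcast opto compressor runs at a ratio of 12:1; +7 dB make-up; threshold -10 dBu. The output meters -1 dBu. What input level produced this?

14 dBu

Remove make-up: -1 − 7 = -8 dBu.
Post-compression overshoot = -8 − (-10) = 2 dB.
Input overshoot = R × output overshoot = 24 dB → input = -10 + 24 = 14 dBu.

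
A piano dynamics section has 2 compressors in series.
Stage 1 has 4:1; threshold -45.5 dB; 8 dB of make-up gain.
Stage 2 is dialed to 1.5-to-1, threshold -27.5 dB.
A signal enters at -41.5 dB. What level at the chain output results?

Stage 1: 4 dB above -45.5 dB, reduced 4:1 to 1 dB above → -44.5 dB; +8 dB make-up → -36.5 dB.
Stage 2: -36.5 dB is at or below the -27.5 dB threshold — no compression; output -36.5 dB.

-36.5 dB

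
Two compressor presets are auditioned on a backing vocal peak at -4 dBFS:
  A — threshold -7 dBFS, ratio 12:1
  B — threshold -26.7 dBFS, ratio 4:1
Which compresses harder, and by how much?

B, by 14.275 dB

A: overshoot 3 dB → output overshoot 0.25 dB → GR 2.75 dB.
B: overshoot 22.7 dB → output overshoot 5.675 dB → GR 17.025 dB.
B reduces 14.275 dB more.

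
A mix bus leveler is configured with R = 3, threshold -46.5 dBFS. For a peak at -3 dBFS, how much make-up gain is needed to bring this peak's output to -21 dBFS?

11 dB

The peak compresses to -46.5 + 43.5/3 = -32 dBFS.
To reach -21 dBFS requires -21 − (-32) = 11 dB of make-up.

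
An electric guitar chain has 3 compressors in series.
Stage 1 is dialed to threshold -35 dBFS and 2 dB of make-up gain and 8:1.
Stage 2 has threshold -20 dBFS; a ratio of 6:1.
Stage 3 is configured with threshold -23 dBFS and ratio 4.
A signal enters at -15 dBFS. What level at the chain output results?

Stage 1: 20 dB above -35 dBFS, reduced 8:1 to 2.5 dB above → -32.5 dBFS; +2 dB make-up → -30.5 dBFS.
Stage 2: -30.5 dBFS ≤ -20 dBFS, so stage 2 doesn't engage; output -30.5 dBFS.
Stage 3: below threshold (-30.5 ≤ -23); passes unchanged; output -30.5 dBFS.

-30.5 dBFS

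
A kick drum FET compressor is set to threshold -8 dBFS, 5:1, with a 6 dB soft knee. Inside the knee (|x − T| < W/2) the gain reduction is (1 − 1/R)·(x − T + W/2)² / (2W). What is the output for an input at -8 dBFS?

x − T + W/2 = -8 − (-8) + 3 = 3.
GR = (1 − 1/5) × 3² / 12 = 0.8 × 9 / 12 = 0.6 dB.
Output = -8 − 0.6 = -8.6 dBFS.

-8.6 dBFS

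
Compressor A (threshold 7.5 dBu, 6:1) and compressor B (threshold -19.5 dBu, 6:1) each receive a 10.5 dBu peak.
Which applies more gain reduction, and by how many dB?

A: 3 dB over, compressed to 0.5 dB over, so 2.5 dB of GR.
B: 30 dB over, compressed to 5 dB over, so 25 dB of GR.
B applies 22.5 dB more gain reduction.

B, by 22.5 dB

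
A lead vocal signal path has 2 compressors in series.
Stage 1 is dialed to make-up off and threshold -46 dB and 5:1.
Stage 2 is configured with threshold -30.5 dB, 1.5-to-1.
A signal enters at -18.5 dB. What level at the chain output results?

Stage 1: 27.5 dB above -46 dB, reduced 5:1 to 5.5 dB above → -40.5 dB.
Stage 2: below threshold (-40.5 ≤ -30.5); passes unchanged; output -40.5 dB.

-40.5 dB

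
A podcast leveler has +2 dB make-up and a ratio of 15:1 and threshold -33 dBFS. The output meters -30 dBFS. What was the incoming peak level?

-18 dBFS

Before make-up, the level was -30 − 2 = -32 dBFS.
The compressed level sits -32 − (-33) = 1 dB over threshold.
Before 15:1 compression the overshoot was 1 × 15 = 15 dB, so input = -33 + 15 = -18 dBFS.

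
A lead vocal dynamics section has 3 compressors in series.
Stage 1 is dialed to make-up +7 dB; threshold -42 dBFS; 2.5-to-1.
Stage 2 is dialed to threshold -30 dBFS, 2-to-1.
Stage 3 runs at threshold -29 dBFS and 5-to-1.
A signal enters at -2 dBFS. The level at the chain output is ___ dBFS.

Stage 1: 40 dB above -42 dBFS, reduced 2.5:1 to 16 dB above → -26 dBFS; +7 dB make-up → -19 dBFS.
Stage 2: -19 dBFS is 11 dB over -30 dBFS; at 2:1 that becomes 5.5 dB over, giving -24.5 dBFS.
Stage 3: overshoot 4.5 dB → 4.5/5 = 0.9 dB → -28.1 dBFS.

-28.1 dBFS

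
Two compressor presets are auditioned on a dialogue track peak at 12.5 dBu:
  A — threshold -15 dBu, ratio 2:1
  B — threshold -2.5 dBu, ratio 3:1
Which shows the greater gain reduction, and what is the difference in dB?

A: GR = 27.5 − 27.5/2 = 13.75 dB.
B: GR = 15 − 15/3 = 10 dB.
A applies 3.75 dB more gain reduction.

A, by 3.75 dB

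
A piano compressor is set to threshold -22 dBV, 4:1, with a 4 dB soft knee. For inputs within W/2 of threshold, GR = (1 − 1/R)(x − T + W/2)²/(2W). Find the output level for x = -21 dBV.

-21.84375 dBV

x − T + W/2 = -21 − (-22) + 2 = 3.
GR = (1 − 1/4) × 3² / 8 = 0.75 × 9 / 8 = 0.84375 dB.
Output = -21 − 0.84375 = -21.84375 dBV.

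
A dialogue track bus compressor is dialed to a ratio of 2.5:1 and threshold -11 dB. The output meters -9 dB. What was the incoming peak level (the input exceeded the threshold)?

-6 dB

Post-compression overshoot = -9 − (-11) = 2 dB.
Input overshoot = R × output overshoot = 5 dB → input = -11 + 5 = -6 dB.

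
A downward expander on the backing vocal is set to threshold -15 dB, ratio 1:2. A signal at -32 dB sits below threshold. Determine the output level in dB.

-49 dB

The input is 17 dB below the -15 dB threshold.
A 1:2 expander multiplies undershoot by 2: 17 × 2 = 34 dB below threshold.
Output = -15 − 34 = -49 dB.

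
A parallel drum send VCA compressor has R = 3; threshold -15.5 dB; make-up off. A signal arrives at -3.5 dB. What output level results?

-3.5 dB sits 12 dB over threshold.
At 3:1 the overshoot is divided by 3, leaving 4 dB above threshold.
Output = -15.5 + 4 = -11.5 dB.

-11.5 dB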